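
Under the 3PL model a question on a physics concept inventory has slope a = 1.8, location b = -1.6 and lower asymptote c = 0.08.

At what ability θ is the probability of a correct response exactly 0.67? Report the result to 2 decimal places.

P(θ) = c + (1 − c) · 1 / (1 + exp(−a(θ − b)))
Remove guessing floor: (0.67 − 0.08)/(1 − 0.08) = 0.6413
logit = ln(0.6413/0.3587) = 0.5810
θ = b + logit/(a) = -1.6 + 0.5810/1.8000 = -1.2772

-1.28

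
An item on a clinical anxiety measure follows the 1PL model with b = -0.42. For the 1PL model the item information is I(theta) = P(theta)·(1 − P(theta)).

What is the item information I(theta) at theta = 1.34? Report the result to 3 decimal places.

P = 1/(1+e^{-1.7600}) = 0.8532
P(1−P) = 0.8532 × 0.1468 = 0.1252
I = P(1−P) = 0.12524

0.125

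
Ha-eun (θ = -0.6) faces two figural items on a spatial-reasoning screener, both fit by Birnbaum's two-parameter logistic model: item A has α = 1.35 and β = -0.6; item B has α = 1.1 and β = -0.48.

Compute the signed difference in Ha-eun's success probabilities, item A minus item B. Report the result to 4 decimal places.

P(θ) = 1 / (1 + exp(−α(θ − β)))
P_A = 0.5000
P_B = 0.4670
P_A − P_B = 0.0330

0.0330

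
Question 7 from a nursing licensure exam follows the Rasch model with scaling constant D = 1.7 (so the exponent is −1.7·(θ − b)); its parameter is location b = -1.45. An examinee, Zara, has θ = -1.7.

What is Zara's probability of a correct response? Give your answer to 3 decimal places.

0.395

P(θ) = 1 / (1 + exp(−D·(θ − b)))
Exponent: 1.7 × (-1.7 − (-1.45)) = -0.4250
1/(1 + e^{0.4250}) = 0.3953
P = 0.3953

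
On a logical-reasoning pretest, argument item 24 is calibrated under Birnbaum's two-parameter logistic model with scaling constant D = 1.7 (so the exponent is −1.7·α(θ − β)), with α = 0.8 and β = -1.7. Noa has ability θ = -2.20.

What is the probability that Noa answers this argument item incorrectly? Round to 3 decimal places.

P(θ) = 1 / (1 + exp(−D·α(θ − β)))
Exponent: 1.7 × 0.8 × (-2.20 − (-1.7)) = -0.6800
1/(1 + e^{0.6800}) = 0.3363
P = 0.3363
P(incorrect) = 1 − 0.3363 = 0.6637

0.664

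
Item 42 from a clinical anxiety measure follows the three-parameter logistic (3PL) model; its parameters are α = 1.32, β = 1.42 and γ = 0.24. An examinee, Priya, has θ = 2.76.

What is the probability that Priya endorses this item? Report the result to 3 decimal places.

0.889

P(θ) = γ + (1 − γ) · 1 / (1 + exp(−α(θ − β)))
Exponent: 1.32 × (2.76 − 1.42) = 1.7688
1/(1 + e^{-1.7688}) = 0.8543
P = 0.24 + 0.76 × 0.8543 = 0.8893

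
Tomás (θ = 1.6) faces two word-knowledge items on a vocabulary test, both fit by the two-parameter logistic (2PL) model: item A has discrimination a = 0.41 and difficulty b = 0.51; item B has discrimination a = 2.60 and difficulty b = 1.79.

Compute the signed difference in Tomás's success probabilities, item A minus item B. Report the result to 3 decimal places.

P(θ) = 1 / (1 + exp(−a(θ − b)))
P_A = 0.6099
P_B = 0.3790
P_A − P_B = 0.2310

0.231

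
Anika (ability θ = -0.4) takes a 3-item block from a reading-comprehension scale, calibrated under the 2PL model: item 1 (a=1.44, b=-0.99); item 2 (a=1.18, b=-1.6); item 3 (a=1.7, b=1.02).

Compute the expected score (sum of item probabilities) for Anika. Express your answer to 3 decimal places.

1.587

P(θ) = 1 / (1 + exp(−a(θ − b)))
P_1 = 1/(1+e^{-0.8496}) = 0.7005
P_2 = 1/(1+e^{-1.4160}) = 0.8047
P_3 = 1/(1+e^{2.4140}) = 0.0821
E[score] = 0.7005 + 0.8047 + 0.0821 = 1.5873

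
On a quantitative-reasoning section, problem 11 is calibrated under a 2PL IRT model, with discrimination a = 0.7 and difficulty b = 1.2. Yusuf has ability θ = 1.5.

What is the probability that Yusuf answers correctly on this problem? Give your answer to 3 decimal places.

0.552

P(θ) = 1 / (1 + exp(−a(θ − b)))
Exponent: 0.7 × (1.5 − 1.2) = 0.2100
1/(1 + e^{-0.2100}) = 0.5523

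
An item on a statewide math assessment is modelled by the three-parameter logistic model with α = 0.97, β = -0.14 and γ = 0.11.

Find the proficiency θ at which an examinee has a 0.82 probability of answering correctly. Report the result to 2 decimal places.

P(θ) = γ + (1 − γ) · 1 / (1 + exp(−α(θ − β)))
Remove guessing floor: (0.82 − 0.11)/(1 − 0.11) = 0.7978
logit = ln(0.7978/0.2022) = 1.3723
θ = β + logit/(α) = -0.14 + 1.3723/0.9700 = 1.2748

1.27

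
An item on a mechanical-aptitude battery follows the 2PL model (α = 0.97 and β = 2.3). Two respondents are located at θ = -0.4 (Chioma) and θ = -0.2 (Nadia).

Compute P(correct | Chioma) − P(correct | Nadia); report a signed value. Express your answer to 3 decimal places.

-0.013

P(θ) = 1 / (1 + exp(−α(θ − β)))
P(Chioma) = 0.0679  [exponent -2.6190]
P(Nadia) = 0.0813  [exponent -2.4250]
Difference = 0.0679 − 0.0813 = -0.0134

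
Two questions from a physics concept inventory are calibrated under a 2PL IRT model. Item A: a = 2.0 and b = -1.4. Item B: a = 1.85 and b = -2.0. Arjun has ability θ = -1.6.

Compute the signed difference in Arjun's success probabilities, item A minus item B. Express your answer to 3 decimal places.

-0.276

P(θ) = 1 / (1 + exp(−a(θ − b)))
P_A = 0.4013
P_B = 0.6770
P_A − P_B = -0.2757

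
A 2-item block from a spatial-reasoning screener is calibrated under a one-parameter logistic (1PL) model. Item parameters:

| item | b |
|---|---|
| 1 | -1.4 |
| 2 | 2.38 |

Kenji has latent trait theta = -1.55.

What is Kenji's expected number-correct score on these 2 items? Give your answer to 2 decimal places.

P(theta) = 1 / (1 + exp(−(theta − b)))
P_1 = 1/(1+e^{0.1500}) = 0.4626
P_2 = 1/(1+e^{3.9300}) = 0.0193
E[score] = 0.4626 + 0.0193 = 0.4818

0.48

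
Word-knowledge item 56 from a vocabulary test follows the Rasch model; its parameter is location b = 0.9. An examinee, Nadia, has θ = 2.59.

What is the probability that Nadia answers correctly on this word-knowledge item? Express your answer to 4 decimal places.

0.8442

P(θ) = 1 / (1 + exp(−(θ − b)))
Exponent: (2.59 − 0.9) = 1.6900
1/(1 + e^{-1.6900}) = 0.8442
P = 0.8442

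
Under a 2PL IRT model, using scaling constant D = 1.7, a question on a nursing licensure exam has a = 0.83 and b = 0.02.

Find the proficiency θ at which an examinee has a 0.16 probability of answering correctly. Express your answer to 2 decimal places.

P(θ) = 1 / (1 + exp(−D·a(θ − b)))
logit = ln(0.1600/0.8400) = -1.6582
θ = b + logit/(1.7·a) = 0.02 + (-1.6582)/1.4110 = -1.1552

-1.16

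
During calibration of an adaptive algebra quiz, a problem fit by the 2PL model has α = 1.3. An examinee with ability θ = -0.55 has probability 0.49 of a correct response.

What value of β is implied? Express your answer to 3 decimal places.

P(θ) = 1 / (1 + exp(−α(θ − β)))
logit(0.49) = ln(0.49/0.51) = -0.0400
β = θ − logit/(α) = -0.55 − (-0.0400)/1.3000 = -0.5192

-0.519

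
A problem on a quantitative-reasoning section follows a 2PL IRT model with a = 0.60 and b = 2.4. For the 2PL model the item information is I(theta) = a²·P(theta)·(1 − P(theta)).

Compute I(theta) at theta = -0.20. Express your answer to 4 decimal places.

P = 1/(1+e^{1.5600}) = 0.1736
P(1−P) = 0.1736 × 0.8264 = 0.1435
I = a² × P(1−P) = 0.60² × 0.1435 = 0.05166

0.0517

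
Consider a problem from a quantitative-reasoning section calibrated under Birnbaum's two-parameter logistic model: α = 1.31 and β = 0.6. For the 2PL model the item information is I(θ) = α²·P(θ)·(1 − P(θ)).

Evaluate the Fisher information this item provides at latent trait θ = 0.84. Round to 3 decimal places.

0.419

P = 1/(1+e^{-0.3144}) = 0.5780
P(1−P) = 0.5780 × 0.4220 = 0.2439
I = α² × P(1−P) = 1.31² × 0.2439 = 0.41860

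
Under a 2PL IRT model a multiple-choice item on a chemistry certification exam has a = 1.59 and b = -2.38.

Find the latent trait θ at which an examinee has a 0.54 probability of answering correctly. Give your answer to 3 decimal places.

P(θ) = 1 / (1 + exp(−a(θ − b)))
logit = ln(0.5400/0.4600) = 0.1603
θ = b + logit/(a) = -2.38 + 0.1603/1.5900 = -2.2792

-2.279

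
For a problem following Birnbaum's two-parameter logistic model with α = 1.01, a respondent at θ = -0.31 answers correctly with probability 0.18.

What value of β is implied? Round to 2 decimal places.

1.19

P(θ) = 1 / (1 + exp(−α(θ − β)))
logit(0.18) = ln(0.18/0.82) = -1.5163
β = θ − logit/(α) = -0.31 − (-1.5163)/1.0100 = 1.1913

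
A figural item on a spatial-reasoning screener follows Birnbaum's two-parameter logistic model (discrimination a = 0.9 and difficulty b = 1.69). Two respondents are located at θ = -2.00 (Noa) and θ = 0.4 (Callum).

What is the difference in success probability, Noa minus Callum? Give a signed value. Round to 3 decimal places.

P(θ) = 1 / (1 + exp(−a(θ − b)))
P(Noa) = 0.0349  [exponent -3.3210]
P(Callum) = 0.2385  [exponent -1.1610]
Difference = 0.0349 − 0.2385 = -0.2036

-0.204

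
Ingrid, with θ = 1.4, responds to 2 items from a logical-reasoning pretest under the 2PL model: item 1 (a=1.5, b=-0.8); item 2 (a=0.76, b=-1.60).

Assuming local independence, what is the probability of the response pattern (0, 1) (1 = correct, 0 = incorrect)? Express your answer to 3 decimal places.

0.032

P(θ) = 1 / (1 + exp(−a(θ − b)))
P_1 = 1/(1+e^{-3.3000}) = 0.9644
P_2 = 1/(1+e^{-2.2800}) = 0.9072
L = (1−P_1) × P_2 = 0.0356 × 0.9072 = 0.03227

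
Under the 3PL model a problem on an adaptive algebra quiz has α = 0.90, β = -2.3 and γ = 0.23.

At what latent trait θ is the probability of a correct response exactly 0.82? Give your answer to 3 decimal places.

-0.981

P(θ) = γ + (1 − γ) · 1 / (1 + exp(−α(θ − β)))
Remove guessing floor: (0.82 − 0.23)/(1 − 0.23) = 0.7662
logit = ln(0.7662/0.2338) = 1.1872
θ = β + logit/(α) = -2.3 + 1.1872/0.9000 = -0.9809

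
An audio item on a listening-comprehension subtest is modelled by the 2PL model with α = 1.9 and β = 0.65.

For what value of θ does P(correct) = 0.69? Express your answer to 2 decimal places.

P(θ) = 1 / (1 + exp(−α(θ − β)))
logit = ln(0.6900/0.3100) = 0.8001
θ = β + logit/(α) = 0.65 + 0.8001/1.9000 = 1.0711

1.07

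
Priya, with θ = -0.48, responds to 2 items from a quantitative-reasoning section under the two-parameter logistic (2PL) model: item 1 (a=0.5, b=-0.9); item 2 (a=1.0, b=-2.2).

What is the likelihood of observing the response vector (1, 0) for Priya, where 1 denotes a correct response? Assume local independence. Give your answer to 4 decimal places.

0.0839

P(θ) = 1 / (1 + exp(−a(θ − b)))
P_1 = 1/(1+e^{-0.2100}) = 0.5523
P_2 = 1/(1+e^{-1.7200}) = 0.8481
L = P_1 × (1−P_2) = 0.5523 × 0.1519 = 0.08388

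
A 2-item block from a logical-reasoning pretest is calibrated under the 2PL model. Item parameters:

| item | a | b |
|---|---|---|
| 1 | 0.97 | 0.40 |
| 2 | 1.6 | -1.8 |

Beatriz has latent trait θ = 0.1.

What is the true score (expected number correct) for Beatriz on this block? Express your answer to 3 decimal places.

P(θ) = 1 / (1 + exp(−a(θ − b)))
P_1 = 1/(1+e^{0.2910}) = 0.4278
P_2 = 1/(1+e^{-3.0400}) = 0.9543
E[score] = 0.4278 + 0.9543 = 1.3821

1.382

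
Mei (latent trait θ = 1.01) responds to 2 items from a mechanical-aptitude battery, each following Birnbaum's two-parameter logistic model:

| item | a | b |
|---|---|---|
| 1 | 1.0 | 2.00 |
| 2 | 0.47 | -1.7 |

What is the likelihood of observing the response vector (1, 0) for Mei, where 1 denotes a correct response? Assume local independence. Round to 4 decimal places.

P(θ) = 1 / (1 + exp(−a(θ − b)))
P_1 = 1/(1+e^{0.9900}) = 0.2709
P_2 = 1/(1+e^{-1.2737}) = 0.7814
L = P_1 × (1−P_2) = 0.2709 × 0.2186 = 0.05923

0.0592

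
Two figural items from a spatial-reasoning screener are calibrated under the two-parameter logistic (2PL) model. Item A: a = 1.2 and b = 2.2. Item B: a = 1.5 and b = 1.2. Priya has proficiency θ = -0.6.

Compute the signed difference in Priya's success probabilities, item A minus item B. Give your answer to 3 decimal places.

-0.029

P(θ) = 1 / (1 + exp(−a(θ − b)))
P_A = 0.0336
P_B = 0.0630
P_A − P_B = -0.0294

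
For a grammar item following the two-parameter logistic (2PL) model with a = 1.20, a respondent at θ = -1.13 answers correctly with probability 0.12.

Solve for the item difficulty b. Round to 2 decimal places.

P(θ) = 1 / (1 + exp(−a(θ − b)))
logit(0.12) = ln(0.12/0.88) = -1.9924
b = θ − logit/(a) = -1.13 − (-1.9924)/1.2000 = 0.5304

0.53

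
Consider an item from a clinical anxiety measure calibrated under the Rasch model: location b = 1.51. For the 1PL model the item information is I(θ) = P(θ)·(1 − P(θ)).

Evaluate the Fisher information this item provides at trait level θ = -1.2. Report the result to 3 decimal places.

P = 1/(1+e^{2.7100}) = 0.0624
P(1−P) = 0.0624 × 0.9376 = 0.0585
I = P(1−P) = 0.05849

0.058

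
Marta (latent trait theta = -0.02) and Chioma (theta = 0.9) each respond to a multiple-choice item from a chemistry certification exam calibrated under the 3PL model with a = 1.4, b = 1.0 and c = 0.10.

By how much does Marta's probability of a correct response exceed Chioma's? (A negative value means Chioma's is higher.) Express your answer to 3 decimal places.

P(theta) = c + (1 − c) · 1 / (1 + exp(−a(theta − b)))
P(Marta) = 0.2741  [exponent -1.4280]
P(Chioma) = 0.5186  [exponent -0.1400]
Difference = 0.2741 − 0.5186 = -0.2445

-0.244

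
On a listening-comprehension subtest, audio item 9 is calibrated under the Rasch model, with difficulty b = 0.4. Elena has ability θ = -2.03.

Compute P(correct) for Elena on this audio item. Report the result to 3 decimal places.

0.081

P(θ) = 1 / (1 + exp(−(θ − b)))
Exponent: (-2.03 − 0.4) = -2.4300
1/(1 + e^{2.4300}) = 0.0809
P = 0.0809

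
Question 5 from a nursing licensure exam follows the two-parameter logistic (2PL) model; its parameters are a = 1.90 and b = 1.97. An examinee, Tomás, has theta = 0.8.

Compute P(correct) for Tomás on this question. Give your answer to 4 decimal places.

P(theta) = 1 / (1 + exp(−a(theta − b)))
Exponent: 1.90 × (0.8 − 1.97) = -2.2230
1/(1 + e^{2.2230}) = 0.0977

0.0977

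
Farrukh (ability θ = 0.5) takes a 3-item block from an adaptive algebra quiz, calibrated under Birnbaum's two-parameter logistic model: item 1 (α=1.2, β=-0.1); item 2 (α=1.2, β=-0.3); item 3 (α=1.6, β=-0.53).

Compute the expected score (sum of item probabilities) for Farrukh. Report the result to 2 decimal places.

2.23

P(θ) = 1 / (1 + exp(−α(θ − β)))
P_1 = 1/(1+e^{-0.7200}) = 0.6726
P_2 = 1/(1+e^{-0.9600}) = 0.7231
P_3 = 1/(1+e^{-1.6480}) = 0.8386
E[score] = 0.6726 + 0.7231 + 0.8386 = 2.2343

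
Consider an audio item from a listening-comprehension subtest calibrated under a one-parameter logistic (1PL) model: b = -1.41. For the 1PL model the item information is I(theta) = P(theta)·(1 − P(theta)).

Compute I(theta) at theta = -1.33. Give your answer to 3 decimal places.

0.250

P = 1/(1+e^{-0.0800}) = 0.5200
P(1−P) = 0.5200 × 0.4800 = 0.2496
I = P(1−P) = 0.24960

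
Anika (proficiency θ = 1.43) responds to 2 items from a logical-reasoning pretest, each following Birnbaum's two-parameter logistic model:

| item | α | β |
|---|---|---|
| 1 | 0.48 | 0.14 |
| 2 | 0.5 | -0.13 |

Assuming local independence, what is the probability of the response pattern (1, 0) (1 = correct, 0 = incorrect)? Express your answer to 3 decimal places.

0.204

P(θ) = 1 / (1 + exp(−α(θ − β)))
P_1 = 1/(1+e^{-0.6192}) = 0.6500
P_2 = 1/(1+e^{-0.7800}) = 0.6857
L = P_1 × (1−P_2) = 0.6500 × 0.3143 = 0.20432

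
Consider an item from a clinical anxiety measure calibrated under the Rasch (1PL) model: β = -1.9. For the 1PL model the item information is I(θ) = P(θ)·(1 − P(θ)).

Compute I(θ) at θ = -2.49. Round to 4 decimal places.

P = 1/(1+e^{0.5900}) = 0.3566
P(1−P) = 0.3566 × 0.6434 = 0.2294
I = P(1−P) = 0.22945

0.2294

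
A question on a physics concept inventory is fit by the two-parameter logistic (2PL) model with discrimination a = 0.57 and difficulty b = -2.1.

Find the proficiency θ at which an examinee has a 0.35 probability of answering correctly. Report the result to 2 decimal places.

-3.19

P(θ) = 1 / (1 + exp(−a(θ − b)))
logit = ln(0.3500/0.6500) = -0.6190
θ = b + logit/(a) = -2.1 + (-0.6190)/0.5700 = -3.1860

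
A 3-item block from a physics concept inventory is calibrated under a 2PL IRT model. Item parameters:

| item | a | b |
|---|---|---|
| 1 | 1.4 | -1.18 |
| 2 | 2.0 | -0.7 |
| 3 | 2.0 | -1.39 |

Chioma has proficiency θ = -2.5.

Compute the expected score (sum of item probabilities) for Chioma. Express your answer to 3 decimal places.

P(θ) = 1 / (1 + exp(−a(θ − b)))
P_1 = 1/(1+e^{1.8480}) = 0.1361
P_2 = 1/(1+e^{3.6000}) = 0.0266
P_3 = 1/(1+e^{2.2200}) = 0.0980
E[score] = 0.1361 + 0.0266 + 0.0980 = 0.2607

0.261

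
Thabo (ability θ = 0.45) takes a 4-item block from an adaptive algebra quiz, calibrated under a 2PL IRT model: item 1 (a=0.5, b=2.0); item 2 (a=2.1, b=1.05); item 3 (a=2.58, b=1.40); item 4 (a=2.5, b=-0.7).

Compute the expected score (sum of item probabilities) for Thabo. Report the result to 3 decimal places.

1.562

P(θ) = 1 / (1 + exp(−a(θ − b)))
P_1 = 1/(1+e^{0.7750}) = 0.3154
P_2 = 1/(1+e^{1.2600}) = 0.2210
P_3 = 1/(1+e^{2.4510}) = 0.0794
P_4 = 1/(1+e^{-2.8750}) = 0.9466
E[score] = 0.3154 + 0.2210 + 0.0794 + 0.9466 = 1.5623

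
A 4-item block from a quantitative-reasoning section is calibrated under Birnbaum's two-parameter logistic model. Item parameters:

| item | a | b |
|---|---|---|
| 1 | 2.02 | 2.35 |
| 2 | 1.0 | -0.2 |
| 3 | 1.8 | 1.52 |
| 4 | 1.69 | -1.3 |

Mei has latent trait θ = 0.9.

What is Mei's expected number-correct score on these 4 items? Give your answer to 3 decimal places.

P(θ) = 1 / (1 + exp(−a(θ − b)))
P_1 = 1/(1+e^{2.9290}) = 0.0507
P_2 = 1/(1+e^{-1.1000}) = 0.7503
P_3 = 1/(1+e^{1.1160}) = 0.2468
P_4 = 1/(1+e^{-3.7180}) = 0.9763
E[score] = 0.0507 + 0.7503 + 0.2468 + 0.9763 = 2.0240

2.024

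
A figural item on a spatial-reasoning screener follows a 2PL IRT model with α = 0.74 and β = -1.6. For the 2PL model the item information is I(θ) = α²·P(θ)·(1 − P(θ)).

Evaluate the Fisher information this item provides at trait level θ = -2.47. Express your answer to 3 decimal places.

P = 1/(1+e^{0.6438}) = 0.3444
P(1−P) = 0.3444 × 0.6556 = 0.2258
I = α² × P(1−P) = 0.74² × 0.2258 = 0.12364

0.124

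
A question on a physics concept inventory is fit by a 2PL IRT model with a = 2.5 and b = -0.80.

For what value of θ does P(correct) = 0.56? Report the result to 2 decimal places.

P(θ) = 1 / (1 + exp(−a(θ − b)))
logit = ln(0.5600/0.4400) = 0.2412
θ = b + logit/(a) = -0.80 + 0.2412/2.5000 = -0.7035

-0.70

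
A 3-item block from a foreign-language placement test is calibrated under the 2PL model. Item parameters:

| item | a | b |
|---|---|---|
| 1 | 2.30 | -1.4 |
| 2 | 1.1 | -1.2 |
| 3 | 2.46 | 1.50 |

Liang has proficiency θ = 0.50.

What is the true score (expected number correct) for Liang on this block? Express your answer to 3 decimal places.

1.933

P(θ) = 1 / (1 + exp(−a(θ − b)))
P_1 = 1/(1+e^{-4.3700}) = 0.9875
P_2 = 1/(1+e^{-1.8700}) = 0.8665
P_3 = 1/(1+e^{2.4600}) = 0.0787
E[score] = 0.9875 + 0.8665 + 0.0787 = 1.9327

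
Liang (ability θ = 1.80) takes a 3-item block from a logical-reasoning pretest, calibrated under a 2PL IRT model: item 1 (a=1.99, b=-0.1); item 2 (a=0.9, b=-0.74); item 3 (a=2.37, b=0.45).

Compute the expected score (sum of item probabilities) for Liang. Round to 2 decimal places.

P(θ) = 1 / (1 + exp(−a(θ − b)))
P_1 = 1/(1+e^{-3.7810}) = 0.9777
P_2 = 1/(1+e^{-2.2860}) = 0.9077
P_3 = 1/(1+e^{-3.1995}) = 0.9608
E[score] = 0.9777 + 0.9077 + 0.9608 = 2.8462

2.85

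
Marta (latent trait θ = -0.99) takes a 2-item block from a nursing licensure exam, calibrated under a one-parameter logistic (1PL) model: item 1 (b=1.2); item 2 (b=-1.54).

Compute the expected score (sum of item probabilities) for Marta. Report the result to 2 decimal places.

0.73

P(θ) = 1 / (1 + exp(−(θ − b)))
P_1 = 1/(1+e^{2.1900}) = 0.1007
P_2 = 1/(1+e^{-0.5500}) = 0.6341
E[score] = 0.1007 + 0.6341 = 0.7348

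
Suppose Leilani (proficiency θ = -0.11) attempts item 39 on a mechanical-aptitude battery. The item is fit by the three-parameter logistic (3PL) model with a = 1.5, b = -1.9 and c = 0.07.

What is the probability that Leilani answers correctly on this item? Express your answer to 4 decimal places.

P(θ) = c + (1 − c) · 1 / (1 + exp(−a(θ − b)))
Exponent: 1.5 × (-0.11 − (-1.9)) = 2.6850
1/(1 + e^{-2.6850}) = 0.9361
P = 0.07 + 0.93 × 0.9361 = 0.9406

0.9406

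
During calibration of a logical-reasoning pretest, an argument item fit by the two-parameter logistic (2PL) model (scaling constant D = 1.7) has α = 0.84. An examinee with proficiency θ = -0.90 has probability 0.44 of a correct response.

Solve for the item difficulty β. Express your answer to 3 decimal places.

P(θ) = 1 / (1 + exp(−D·α(θ − β)))
logit(0.44) = ln(0.44/0.56) = -0.2412
β = θ − logit/(1.7·α) = -0.90 − (-0.2412)/1.4280 = -0.7311

-0.731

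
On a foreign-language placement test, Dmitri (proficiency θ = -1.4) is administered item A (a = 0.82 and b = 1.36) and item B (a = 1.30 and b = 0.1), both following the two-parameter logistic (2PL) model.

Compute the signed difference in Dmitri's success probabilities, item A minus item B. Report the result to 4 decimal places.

P(θ) = 1 / (1 + exp(−a(θ − b)))
P_A = 0.0942
P_B = 0.1246
P_A − P_B = -0.0303

-0.0303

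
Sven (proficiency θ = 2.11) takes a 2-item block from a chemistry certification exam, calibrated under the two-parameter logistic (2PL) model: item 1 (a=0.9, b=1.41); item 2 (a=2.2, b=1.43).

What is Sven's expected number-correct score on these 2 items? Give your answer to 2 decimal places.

1.47

P(θ) = 1 / (1 + exp(−a(θ − b)))
P_1 = 1/(1+e^{-0.6300}) = 0.6525
P_2 = 1/(1+e^{-1.4960}) = 0.8170
E[score] = 0.6525 + 0.8170 = 1.4695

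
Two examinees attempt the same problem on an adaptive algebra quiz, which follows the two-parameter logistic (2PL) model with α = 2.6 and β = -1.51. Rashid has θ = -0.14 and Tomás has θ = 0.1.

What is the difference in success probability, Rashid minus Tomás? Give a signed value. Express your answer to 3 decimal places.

P(θ) = 1 / (1 + exp(−α(θ − β)))
P(Rashid) = 0.9724  [exponent 3.5620]
P(Tomás) = 0.9850  [exponent 4.1860]
Difference = 0.9724 − 0.9850 = -0.0126

-0.013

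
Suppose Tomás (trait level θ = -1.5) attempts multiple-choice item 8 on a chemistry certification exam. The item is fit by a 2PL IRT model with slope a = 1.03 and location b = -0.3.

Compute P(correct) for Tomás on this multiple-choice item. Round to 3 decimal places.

P(θ) = 1 / (1 + exp(−a(θ − b)))
Exponent: 1.03 × (-1.5 − (-0.3)) = -1.2360
1/(1 + e^{1.2360}) = 0.2251

0.225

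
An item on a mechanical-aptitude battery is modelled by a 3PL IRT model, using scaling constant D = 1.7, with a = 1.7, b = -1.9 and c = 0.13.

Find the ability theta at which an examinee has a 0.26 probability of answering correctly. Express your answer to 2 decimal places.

-2.50

P(theta) = c + (1 − c) · 1 / (1 + exp(−D·a(theta − b)))
Remove guessing floor: (0.26 − 0.13)/(1 − 0.13) = 0.1494
logit = ln(0.1494/0.8506) = -1.7391
theta = b + logit/(1.7·a) = -1.9 + (-1.7391)/2.8900 = -2.5018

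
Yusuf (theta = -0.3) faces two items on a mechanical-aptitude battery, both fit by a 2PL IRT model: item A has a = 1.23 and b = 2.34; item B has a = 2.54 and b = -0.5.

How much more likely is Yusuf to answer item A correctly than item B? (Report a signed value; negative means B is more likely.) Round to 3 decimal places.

-0.587

P(theta) = 1 / (1 + exp(−a(theta − b)))
P_A = 0.0374
P_B = 0.6243
P_A − P_B = -0.5869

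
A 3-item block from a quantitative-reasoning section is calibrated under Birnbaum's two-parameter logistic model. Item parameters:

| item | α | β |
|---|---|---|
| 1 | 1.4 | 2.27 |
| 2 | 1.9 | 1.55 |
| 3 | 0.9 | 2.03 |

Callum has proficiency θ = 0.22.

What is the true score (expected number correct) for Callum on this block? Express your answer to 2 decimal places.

0.29

P(θ) = 1 / (1 + exp(−α(θ − β)))
P_1 = 1/(1+e^{2.8700}) = 0.0537
P_2 = 1/(1+e^{2.5270}) = 0.0740
P_3 = 1/(1+e^{1.6290}) = 0.1640
E[score] = 0.0537 + 0.0740 + 0.1640 = 0.2916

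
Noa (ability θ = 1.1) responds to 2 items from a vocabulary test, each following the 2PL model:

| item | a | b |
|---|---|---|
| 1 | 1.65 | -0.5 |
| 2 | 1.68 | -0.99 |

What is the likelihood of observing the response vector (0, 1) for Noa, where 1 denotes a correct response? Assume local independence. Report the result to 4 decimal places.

0.0647

P(θ) = 1 / (1 + exp(−a(θ − b)))
P_1 = 1/(1+e^{-2.6400}) = 0.9334
P_2 = 1/(1+e^{-3.5112}) = 0.9710
L = (1−P_1) × P_2 = 0.0666 × 0.9710 = 0.06468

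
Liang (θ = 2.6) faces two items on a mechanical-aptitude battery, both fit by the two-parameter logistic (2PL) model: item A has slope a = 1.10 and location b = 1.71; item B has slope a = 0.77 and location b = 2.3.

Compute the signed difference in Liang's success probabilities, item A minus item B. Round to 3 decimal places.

0.169

P(θ) = 1 / (1 + exp(−a(θ − b)))
P_A = 0.7269
P_B = 0.5575
P_A − P_B = 0.1694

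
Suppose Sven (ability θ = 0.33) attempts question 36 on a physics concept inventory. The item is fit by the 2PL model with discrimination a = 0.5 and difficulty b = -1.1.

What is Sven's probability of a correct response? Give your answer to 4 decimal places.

0.6715

P(θ) = 1 / (1 + exp(−a(θ − b)))
Exponent: 0.5 × (0.33 − (-1.1)) = 0.7150
1/(1 + e^{-0.7150}) = 0.6715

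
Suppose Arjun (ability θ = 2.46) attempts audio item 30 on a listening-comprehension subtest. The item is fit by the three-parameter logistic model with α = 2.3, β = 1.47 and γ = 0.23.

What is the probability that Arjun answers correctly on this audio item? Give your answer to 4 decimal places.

0.9284

P(θ) = γ + (1 − γ) · 1 / (1 + exp(−α(θ − β)))
Exponent: 2.3 × (2.46 − 1.47) = 2.2770
1/(1 + e^{-2.2770}) = 0.9070
P = 0.23 + 0.77 × 0.9070 = 0.9284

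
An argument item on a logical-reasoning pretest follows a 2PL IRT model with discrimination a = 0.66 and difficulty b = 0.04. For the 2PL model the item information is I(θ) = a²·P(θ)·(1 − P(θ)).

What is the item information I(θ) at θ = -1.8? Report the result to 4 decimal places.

0.0769

P = 1/(1+e^{1.2144}) = 0.2289
P(1−P) = 0.2289 × 0.7711 = 0.1765
I = a² × P(1−P) = 0.66² × 0.1765 = 0.07689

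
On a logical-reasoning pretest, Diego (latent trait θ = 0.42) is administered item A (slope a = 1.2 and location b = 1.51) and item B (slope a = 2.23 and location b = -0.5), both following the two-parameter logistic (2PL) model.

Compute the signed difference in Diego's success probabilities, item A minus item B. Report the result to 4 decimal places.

-0.6733

P(θ) = 1 / (1 + exp(−a(θ − b)))
P_A = 0.2128
P_B = 0.8861
P_A − P_B = -0.6733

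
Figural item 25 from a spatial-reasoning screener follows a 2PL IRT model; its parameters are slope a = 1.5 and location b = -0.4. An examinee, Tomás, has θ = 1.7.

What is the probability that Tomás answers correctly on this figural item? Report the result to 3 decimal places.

0.959

P(θ) = 1 / (1 + exp(−a(θ − b)))
Exponent: 1.5 × (1.7 − (-0.4)) = 3.1500
1/(1 + e^{-3.1500}) = 0.9589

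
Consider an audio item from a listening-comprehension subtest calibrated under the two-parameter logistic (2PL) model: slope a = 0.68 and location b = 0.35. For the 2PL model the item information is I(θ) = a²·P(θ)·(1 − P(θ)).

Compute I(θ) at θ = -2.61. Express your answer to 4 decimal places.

P = 1/(1+e^{2.0128}) = 0.1179
P(1−P) = 0.1179 × 0.8821 = 0.1040
I = a² × P(1−P) = 0.68² × 0.1040 = 0.04808

0.0481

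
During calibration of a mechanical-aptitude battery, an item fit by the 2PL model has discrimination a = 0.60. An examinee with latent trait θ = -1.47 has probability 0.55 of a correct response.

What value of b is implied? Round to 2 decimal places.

P(θ) = 1 / (1 + exp(−a(θ − b)))
logit(0.55) = ln(0.55/0.45) = 0.2007
b = θ − logit/(a) = -1.47 − 0.2007/0.6000 = -1.8045

-1.80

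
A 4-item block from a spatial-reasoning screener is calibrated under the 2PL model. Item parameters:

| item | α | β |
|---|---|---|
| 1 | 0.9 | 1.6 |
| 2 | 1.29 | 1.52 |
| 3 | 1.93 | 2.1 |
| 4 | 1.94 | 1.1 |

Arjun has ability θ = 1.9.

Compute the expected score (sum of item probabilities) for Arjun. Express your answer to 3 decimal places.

P(θ) = 1 / (1 + exp(−α(θ − β)))
P_1 = 1/(1+e^{-0.2700}) = 0.5671
P_2 = 1/(1+e^{-0.4902}) = 0.6202
P_3 = 1/(1+e^{0.3860}) = 0.4047
P_4 = 1/(1+e^{-1.5520}) = 0.8252
E[score] = 0.5671 + 0.6202 + 0.4047 + 0.8252 = 2.4171

2.417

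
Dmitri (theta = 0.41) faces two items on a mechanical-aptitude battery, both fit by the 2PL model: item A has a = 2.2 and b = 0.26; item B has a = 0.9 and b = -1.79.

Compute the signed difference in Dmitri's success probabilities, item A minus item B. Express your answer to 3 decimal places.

-0.297

P(theta) = 1 / (1 + exp(−a(theta − b)))
P_A = 0.5818
P_B = 0.8787
P_A − P_B = -0.2969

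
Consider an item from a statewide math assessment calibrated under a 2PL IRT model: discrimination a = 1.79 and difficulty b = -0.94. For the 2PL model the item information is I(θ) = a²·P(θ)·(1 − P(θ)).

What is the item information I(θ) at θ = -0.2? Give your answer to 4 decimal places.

0.5317

P = 1/(1+e^{-1.3246}) = 0.7899
P(1−P) = 0.7899 × 0.2101 = 0.1659
I = a² × P(1−P) = 1.79² × 0.1659 = 0.53166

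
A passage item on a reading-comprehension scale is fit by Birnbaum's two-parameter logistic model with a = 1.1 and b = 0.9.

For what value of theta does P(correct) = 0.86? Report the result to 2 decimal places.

P(theta) = 1 / (1 + exp(−a(theta − b)))
logit = ln(0.8600/0.1400) = 1.8153
theta = b + logit/(a) = 0.9 + 1.8153/1.1000 = 2.5503

2.55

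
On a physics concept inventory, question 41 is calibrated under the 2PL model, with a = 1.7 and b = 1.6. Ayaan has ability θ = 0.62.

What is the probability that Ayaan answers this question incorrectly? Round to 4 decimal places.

P(θ) = 1 / (1 + exp(−a(θ − b)))
Exponent: 1.7 × (0.62 − 1.6) = -1.6660
1/(1 + e^{1.6660}) = 0.1590
P(incorrect) = 1 − 0.1590 = 0.8410

0.8410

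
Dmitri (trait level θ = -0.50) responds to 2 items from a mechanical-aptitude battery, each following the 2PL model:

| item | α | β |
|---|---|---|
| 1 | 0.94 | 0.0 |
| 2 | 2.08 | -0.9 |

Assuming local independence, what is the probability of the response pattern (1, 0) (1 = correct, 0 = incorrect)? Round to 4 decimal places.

0.1166

P(θ) = 1 / (1 + exp(−α(θ − β)))
P_1 = 1/(1+e^{0.4700}) = 0.3846
P_2 = 1/(1+e^{-0.8320}) = 0.6968
L = P_1 × (1−P_2) = 0.3846 × 0.3032 = 0.11662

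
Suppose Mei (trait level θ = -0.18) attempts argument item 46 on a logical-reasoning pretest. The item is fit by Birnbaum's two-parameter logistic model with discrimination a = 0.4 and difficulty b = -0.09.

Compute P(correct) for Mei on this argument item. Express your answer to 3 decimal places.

0.491

P(θ) = 1 / (1 + exp(−a(θ − b)))
Exponent: 0.4 × (-0.18 − (-0.09)) = -0.0360
1/(1 + e^{0.0360}) = 0.4910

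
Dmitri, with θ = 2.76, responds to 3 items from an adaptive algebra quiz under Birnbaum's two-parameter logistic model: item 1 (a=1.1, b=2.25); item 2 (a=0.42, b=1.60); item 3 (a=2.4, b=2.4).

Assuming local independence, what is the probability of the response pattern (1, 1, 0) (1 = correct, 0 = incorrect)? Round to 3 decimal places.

P(θ) = 1 / (1 + exp(−a(θ − b)))
P_1 = 1/(1+e^{-0.5610}) = 0.6367
P_2 = 1/(1+e^{-0.4872}) = 0.6194
P_3 = 1/(1+e^{-0.8640}) = 0.7035
L = P_1 × P_2 × (1−P_3) = 0.6367 × 0.6194 × 0.2965 = 0.11694

0.117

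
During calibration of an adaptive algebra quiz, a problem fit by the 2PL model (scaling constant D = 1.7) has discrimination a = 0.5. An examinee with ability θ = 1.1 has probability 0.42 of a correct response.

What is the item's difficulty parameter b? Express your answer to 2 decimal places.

1.48

P(θ) = 1 / (1 + exp(−D·a(θ − b)))
logit(0.42) = ln(0.42/0.58) = -0.3228
b = θ − logit/(1.7·a) = 1.1 − (-0.3228)/0.8500 = 1.4797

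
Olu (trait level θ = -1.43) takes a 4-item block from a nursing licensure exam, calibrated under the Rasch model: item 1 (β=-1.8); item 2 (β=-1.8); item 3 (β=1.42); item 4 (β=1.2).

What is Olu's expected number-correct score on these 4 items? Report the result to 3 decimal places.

1.305

P(θ) = 1 / (1 + exp(−(θ − β)))
P_1 = 1/(1+e^{-0.3700}) = 0.5915
P_2 = 1/(1+e^{-0.3700}) = 0.5915
P_3 = 1/(1+e^{2.8500}) = 0.0547
P_4 = 1/(1+e^{2.6300}) = 0.0672
E[score] = 0.5915 + 0.5915 + 0.0547 + 0.0672 = 1.3048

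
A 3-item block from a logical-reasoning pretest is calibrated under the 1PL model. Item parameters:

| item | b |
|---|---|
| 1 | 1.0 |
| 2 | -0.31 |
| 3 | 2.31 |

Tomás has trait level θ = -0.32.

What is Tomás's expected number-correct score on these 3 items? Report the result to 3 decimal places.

0.776

P(θ) = 1 / (1 + exp(−(θ − b)))
P_1 = 1/(1+e^{1.3200}) = 0.2108
P_2 = 1/(1+e^{0.0100}) = 0.4975
P_3 = 1/(1+e^{2.6300}) = 0.0672
E[score] = 0.2108 + 0.4975 + 0.0672 = 0.7756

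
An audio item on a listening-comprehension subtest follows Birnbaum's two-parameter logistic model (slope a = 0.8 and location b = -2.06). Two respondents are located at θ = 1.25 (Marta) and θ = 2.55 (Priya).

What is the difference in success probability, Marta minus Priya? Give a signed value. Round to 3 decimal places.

-0.042

P(θ) = 1 / (1 + exp(−a(θ − b)))
P(Marta) = 0.9339  [exponent 2.6480]
P(Priya) = 0.9756  [exponent 3.6880]
Difference = 0.9339 − 0.9756 = -0.0417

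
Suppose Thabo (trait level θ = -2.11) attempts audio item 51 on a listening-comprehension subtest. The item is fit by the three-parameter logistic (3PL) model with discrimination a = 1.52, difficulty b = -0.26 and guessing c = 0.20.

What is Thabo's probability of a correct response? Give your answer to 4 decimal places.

P(θ) = c + (1 − c) · 1 / (1 + exp(−a(θ − b)))
Exponent: 1.52 × (-2.11 − (-0.26)) = -2.8120
1/(1 + e^{2.8120}) = 0.0567
P = 0.20 + 0.80 × 0.0567 = 0.2453

0.2453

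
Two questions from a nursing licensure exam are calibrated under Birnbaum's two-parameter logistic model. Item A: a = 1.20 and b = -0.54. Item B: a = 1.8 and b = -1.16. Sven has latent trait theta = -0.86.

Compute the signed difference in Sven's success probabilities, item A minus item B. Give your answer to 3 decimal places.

P(theta) = 1 / (1 + exp(−a(theta − b)))
P_A = 0.4052
P_B = 0.6318
P_A − P_B = -0.2266

-0.227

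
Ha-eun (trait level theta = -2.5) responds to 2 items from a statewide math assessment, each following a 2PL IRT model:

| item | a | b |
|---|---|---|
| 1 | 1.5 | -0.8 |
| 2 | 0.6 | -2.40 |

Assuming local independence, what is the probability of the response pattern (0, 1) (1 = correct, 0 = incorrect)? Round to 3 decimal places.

P(theta) = 1 / (1 + exp(−a(theta − b)))
P_1 = 1/(1+e^{2.5500}) = 0.0724
P_2 = 1/(1+e^{0.0600}) = 0.4850
L = (1−P_1) × P_2 = 0.9276 × 0.4850 = 0.44988

0.450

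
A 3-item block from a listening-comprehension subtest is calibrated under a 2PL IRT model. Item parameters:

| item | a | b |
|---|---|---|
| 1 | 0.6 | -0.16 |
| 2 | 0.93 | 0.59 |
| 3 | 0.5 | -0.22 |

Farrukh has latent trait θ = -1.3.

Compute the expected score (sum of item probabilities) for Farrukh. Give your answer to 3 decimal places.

P(θ) = 1 / (1 + exp(−a(θ − b)))
P_1 = 1/(1+e^{0.6840}) = 0.3354
P_2 = 1/(1+e^{1.7577}) = 0.1471
P_3 = 1/(1+e^{0.5400}) = 0.3682
E[score] = 0.3354 + 0.1471 + 0.3682 = 0.8506

0.851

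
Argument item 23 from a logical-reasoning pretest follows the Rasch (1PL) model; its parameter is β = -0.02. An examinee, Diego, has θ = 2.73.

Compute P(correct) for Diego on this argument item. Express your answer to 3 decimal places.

0.940

P(θ) = 1 / (1 + exp(−(θ − β)))
Exponent: (2.73 − (-0.02)) = 2.7500
1/(1 + e^{-2.7500}) = 0.9399
P = 0.9399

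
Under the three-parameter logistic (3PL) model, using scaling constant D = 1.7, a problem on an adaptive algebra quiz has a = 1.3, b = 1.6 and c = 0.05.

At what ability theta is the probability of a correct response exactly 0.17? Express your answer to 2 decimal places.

0.72

P(theta) = c + (1 − c) · 1 / (1 + exp(−D·a(theta − b)))
Remove guessing floor: (0.17 − 0.05)/(1 − 0.05) = 0.1263
logit = ln(0.1263/0.8737) = -1.9339
theta = b + logit/(1.7·a) = 1.6 + (-1.9339)/2.2100 = 0.7249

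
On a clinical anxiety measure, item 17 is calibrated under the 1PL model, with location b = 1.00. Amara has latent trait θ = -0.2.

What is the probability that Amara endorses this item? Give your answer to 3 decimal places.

P(θ) = 1 / (1 + exp(−(θ − b)))
Exponent: (-0.2 − 1.00) = -1.2000
1/(1 + e^{1.2000}) = 0.2315
P = 0.2315

0.231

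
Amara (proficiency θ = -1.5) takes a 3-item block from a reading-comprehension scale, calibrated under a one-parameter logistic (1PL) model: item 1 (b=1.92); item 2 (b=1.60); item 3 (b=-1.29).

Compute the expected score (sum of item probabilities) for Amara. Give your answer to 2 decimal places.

P(θ) = 1 / (1 + exp(−(θ − b)))
P_1 = 1/(1+e^{3.4200}) = 0.0317
P_2 = 1/(1+e^{3.1000}) = 0.0431
P_3 = 1/(1+e^{0.2100}) = 0.4477
E[score] = 0.0317 + 0.0431 + 0.4477 = 0.5225

0.52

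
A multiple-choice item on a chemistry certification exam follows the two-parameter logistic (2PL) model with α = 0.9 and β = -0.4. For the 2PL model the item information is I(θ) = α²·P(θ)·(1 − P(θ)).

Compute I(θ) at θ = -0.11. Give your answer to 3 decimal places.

0.199

P = 1/(1+e^{-0.2610}) = 0.5649
P(1−P) = 0.5649 × 0.4351 = 0.2458
I = α² × P(1−P) = 0.9² × 0.2458 = 0.19909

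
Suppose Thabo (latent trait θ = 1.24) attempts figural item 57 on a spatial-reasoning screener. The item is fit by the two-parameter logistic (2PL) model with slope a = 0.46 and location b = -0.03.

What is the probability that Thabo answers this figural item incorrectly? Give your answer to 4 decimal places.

P(θ) = 1 / (1 + exp(−a(θ − b)))
Exponent: 0.46 × (1.24 − (-0.03)) = 0.5842
1/(1 + e^{-0.5842}) = 0.6420
P(incorrect) = 1 − 0.6420 = 0.3580

0.3580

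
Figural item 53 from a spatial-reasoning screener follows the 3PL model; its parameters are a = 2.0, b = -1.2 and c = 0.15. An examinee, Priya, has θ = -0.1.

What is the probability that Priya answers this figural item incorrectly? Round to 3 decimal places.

0.085

P(θ) = c + (1 − c) · 1 / (1 + exp(−a(θ − b)))
Exponent: 2.0 × (-0.1 − (-1.2)) = 2.2000
1/(1 + e^{-2.2000}) = 0.9002
P = 0.15 + 0.85 × 0.9002 = 0.9152
P(incorrect) = 1 − 0.9152 = 0.0848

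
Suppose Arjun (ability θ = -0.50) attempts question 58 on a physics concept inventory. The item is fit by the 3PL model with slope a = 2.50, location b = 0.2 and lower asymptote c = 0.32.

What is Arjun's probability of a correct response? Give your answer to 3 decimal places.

0.421

P(θ) = c + (1 − c) · 1 / (1 + exp(−a(θ − b)))
Exponent: 2.50 × (-0.50 − 0.2) = -1.7500
1/(1 + e^{1.7500}) = 0.1480
P = 0.32 + 0.68 × 0.1480 = 0.4207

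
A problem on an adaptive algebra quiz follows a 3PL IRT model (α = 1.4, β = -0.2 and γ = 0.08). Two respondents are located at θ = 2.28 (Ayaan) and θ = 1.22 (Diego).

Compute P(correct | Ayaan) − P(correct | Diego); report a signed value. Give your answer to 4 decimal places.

0.0831

P(θ) = γ + (1 − γ) · 1 / (1 + exp(−α(θ − β)))
P(Ayaan) = 0.9723  [exponent 3.4720]
P(Diego) = 0.8892  [exponent 1.9880]
Difference = 0.9723 − 0.8892 = 0.0831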